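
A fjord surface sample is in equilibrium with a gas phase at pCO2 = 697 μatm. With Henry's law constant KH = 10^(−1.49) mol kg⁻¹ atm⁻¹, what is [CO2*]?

[CO2*] = 22.6 μmol/kg

KH = 10^(−1.49) = 3.236×10^-2 mol kg⁻¹ atm⁻¹
[CO2*] = KH · pCO2 = 3.236×10^-2 × 697×10^-6 atm = 2.26×10^-5 mol/kg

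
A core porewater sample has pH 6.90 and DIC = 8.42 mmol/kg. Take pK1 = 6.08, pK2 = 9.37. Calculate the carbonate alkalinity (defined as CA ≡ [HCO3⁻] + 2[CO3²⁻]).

CA = [HCO3⁻] + 2[CO3²⁻] = (α₁ + 2α₂)·DIC
At pH 6.90: [H⁺]/K1 = 10^-0.82 = 0.15136, K2/[H⁺] = 10^-2.47 = 0.0033884
α₁ = 1/(1 + 0.15136 + 0.0033884) = 1/1.1547 = 0.8660; α₂ = α₁·K2/[H⁺] = 0.002934
α₁ + 2α₂ = 0.8719
CA = 0.8719 × 8.42 = 7.34 mmol/kg

CA = 7.34 mmol/kg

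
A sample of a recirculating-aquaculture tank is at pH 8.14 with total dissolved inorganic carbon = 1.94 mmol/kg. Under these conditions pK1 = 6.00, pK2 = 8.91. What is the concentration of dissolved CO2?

[CO2*] = 11.9 μmol/kg

α₀ = 1 / (1 + K1/[H⁺] + K1K2/[H⁺]²) = 1 / (1 + 10^+2.14 + 10^+1.37)
   = 1 / (1 + 138.04 + 23.442) = 1/162.48 = 0.006155
[CO2*] = α₀ × DIC = 0.006155 × 1.94 = 0.0119 mmol/kg = 11.9 μmol/kg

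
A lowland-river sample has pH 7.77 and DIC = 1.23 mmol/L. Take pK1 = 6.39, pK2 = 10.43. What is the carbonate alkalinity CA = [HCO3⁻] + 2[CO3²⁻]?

CA = [HCO3⁻] + 2[CO3²⁻] = (α₁ + 2α₂)·DIC
At pH 7.77: [H⁺]/K1 = 10^-1.38 = 0.041687, K2/[H⁺] = 10^-2.66 = 0.0021878
α₁ = 1/(1 + 0.041687 + 0.0021878) = 1/1.0439 = 0.9580; α₂ = α₁·K2/[H⁺] = 0.002096
α₁ + 2α₂ = 0.9622
CA = 0.9622 × 1.23 = 1.18 mmol/L

CA = 1.18 mmol/L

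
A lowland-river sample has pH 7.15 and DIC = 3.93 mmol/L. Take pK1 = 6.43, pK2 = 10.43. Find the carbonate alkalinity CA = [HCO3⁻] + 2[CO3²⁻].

CA = [HCO3⁻] + 2[CO3²⁻] = (α₁ + 2α₂)·DIC
At pH 7.15: [H⁺]/K1 = 10^-0.72 = 0.19055, K2/[H⁺] = 10^-3.28 = 0.00052481
α₁ = 1/(1 + 0.19055 + 0.00052481) = 1/1.1911 = 0.8396; α₂ = α₁·K2/[H⁺] = 0.0004406
α₁ + 2α₂ = 0.8405
CA = 0.8405 × 3.93 = 3.30 mmol/L

CA = 3.30 mmol/L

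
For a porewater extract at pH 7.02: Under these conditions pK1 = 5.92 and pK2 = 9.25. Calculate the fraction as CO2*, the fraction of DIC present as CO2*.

α₀ = 0.0732

α₀ = 1 / (1 + K1/[H⁺] + K1K2/[H⁺]²) = 1 / (1 + 10^+1.10 + 10^-1.13)
   = 1 / (1 + 12.589 + 0.074131) = 1/13.663 = 0.07319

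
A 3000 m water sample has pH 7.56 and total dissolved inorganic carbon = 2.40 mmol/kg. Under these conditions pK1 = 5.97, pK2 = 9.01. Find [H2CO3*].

α₀ = 1 / (1 + K1/[H⁺] + K1K2/[H⁺]²) = 1 / (1 + 10^+1.59 + 10^+0.14)
   = 1 / (1 + 38.905 + 1.3804) = 1/41.285 = 0.02422
[CO2*] = α₀ × DIC = 0.02422 × 2.40 = 0.0581 mmol/kg

[CO2*] = 0.0581 mmol/kg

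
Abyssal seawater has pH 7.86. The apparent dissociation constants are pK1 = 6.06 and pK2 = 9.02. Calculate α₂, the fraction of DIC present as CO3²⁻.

α₂ = 0.0638

α₂ = 1 / (1 + [H⁺]/K2 + [H⁺]²/(K1K2)) = 1 / (1 + 10^+1.16 + 10^-0.64)
   = 1 / (1 + 14.454 + 0.22909) = 1/15.683 = 0.06376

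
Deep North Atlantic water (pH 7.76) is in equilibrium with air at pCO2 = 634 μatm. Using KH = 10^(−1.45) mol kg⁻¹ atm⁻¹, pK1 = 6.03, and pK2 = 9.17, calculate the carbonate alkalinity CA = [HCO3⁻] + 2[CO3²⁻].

[CO2*] = KH · pCO2 = 10^(−1.45) × 634×10^-6 = 2.250×10^-5 mol/kg
α₀ = 1/(1 + K1/[H⁺] + K1K2/[H⁺]²) = 1/(1 + 10^+1.73 + 10^+0.32) = 0.01761
DIC = [CO2*]/α₀ = 2.250×10^-5 / 0.01761 = 1.278 mmol/kg
CA = (α₁ + 2α₂)·DIC = (0.9456 + 2×0.03679) × 1.278 = 1.30 mmol/kg

CA = 1.30 mmol/kg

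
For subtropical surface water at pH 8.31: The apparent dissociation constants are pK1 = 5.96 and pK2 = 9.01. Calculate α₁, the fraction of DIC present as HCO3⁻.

α₁ = 0.831

α₁ = 1 / (1 + [H⁺]/K1 + K2/[H⁺]) = 1 / (1 + 10^-2.35 + 10^-0.70)
   = 1 / (1 + 0.0044668 + 0.19953) = 1/1.2040 = 0.8306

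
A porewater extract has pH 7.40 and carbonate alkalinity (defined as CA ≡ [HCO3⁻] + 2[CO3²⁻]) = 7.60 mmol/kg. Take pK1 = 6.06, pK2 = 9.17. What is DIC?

DIC = 7.81 mmol/kg

CA = [HCO3⁻] + 2[CO3²⁻] = (α₁ + 2α₂)·DIC
At pH 7.40: [H⁺]/K1 = 10^-1.34 = 0.045709, K2/[H⁺] = 10^-1.77 = 0.016982
α₁ = 1/(1 + 0.045709 + 0.016982) = 1/1.0627 = 0.9410; α₂ = α₁·K2/[H⁺] = 0.01598
α₁ + 2α₂ = 0.9730
DIC = CA / (α₁ + 2α₂) = 7.60 / 0.9730 = 7.81 mmol/kg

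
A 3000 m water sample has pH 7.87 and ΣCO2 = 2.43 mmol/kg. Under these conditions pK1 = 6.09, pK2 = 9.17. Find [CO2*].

[CO2*] = 0.0378 mmol/kg

α₀ = 1 / (1 + K1/[H⁺] + K1K2/[H⁺]²) = 1 / (1 + 10^+1.78 + 10^+0.48)
   = 1 / (1 + 60.256 + 3.0200) = 1/64.276 = 0.01556
[CO2*] = α₀ × DIC = 0.01556 × 2.43 = 0.0378 mmol/kg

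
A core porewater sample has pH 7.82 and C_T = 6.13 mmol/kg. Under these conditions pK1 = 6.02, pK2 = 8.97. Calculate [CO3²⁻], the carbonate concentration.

α₂ = 1 / (1 + [H⁺]/K2 + [H⁺]²/(K1K2)) = 1 / (1 + 10^+1.15 + 10^-0.65)
   = 1 / (1 + 14.125 + 0.22387) = 1/15.349 = 0.06515
[CO3²⁻] = α₂ × DIC = 0.06515 × 6.13 = 0.399 mmol/kg

[CO3²⁻] = 0.399 mmol/kg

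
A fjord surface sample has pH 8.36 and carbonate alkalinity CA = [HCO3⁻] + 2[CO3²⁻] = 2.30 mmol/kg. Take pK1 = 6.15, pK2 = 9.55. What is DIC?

CA = [HCO3⁻] + 2[CO3²⁻] = (α₁ + 2α₂)·DIC
At pH 8.36: [H⁺]/K1 = 10^-2.21 = 0.0061660, K2/[H⁺] = 10^-1.19 = 0.064565
α₁ = 1/(1 + 0.0061660 + 0.064565) = 1/1.0707 = 0.9339; α₂ = α₁·K2/[H⁺] = 0.06030
α₁ + 2α₂ = 1.0545
DIC = CA / (α₁ + 2α₂) = 2.30 / 1.0545 = 2.18 mmol/kg

DIC = 2.18 mmol/kg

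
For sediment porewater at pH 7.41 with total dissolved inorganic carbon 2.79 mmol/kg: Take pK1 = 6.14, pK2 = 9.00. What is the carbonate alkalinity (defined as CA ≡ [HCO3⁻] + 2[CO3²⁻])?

CA = 2.72 mmol/kg

CA = [HCO3⁻] + 2[CO3²⁻] = (α₁ + 2α₂)·DIC
At pH 7.41: [H⁺]/K1 = 10^-1.27 = 0.053703, K2/[H⁺] = 10^-1.59 = 0.025704
α₁ = 1/(1 + 0.053703 + 0.025704) = 1/1.0794 = 0.9264; α₂ = α₁·K2/[H⁺] = 0.02381
α₁ + 2α₂ = 0.9741
CA = 0.9741 × 2.79 = 2.72 mmol/kg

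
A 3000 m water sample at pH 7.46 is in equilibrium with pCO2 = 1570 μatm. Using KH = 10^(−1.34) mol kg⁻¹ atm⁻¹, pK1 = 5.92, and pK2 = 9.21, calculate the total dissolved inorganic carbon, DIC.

[CO2*] = KH · pCO2 = 10^(−1.34) × 1570×10^-6 = 7.176×10^-5 mol/kg
α₀ = 1/(1 + K1/[H⁺] + K1K2/[H⁺]²) = 1/(1 + 10^+1.54 + 10^-0.21) = 0.02756
DIC = [CO2*]/α₀ = 7.176×10^-5 / 0.02756 = 2.60 mmol/kg

DIC = 2.60 mmol/kg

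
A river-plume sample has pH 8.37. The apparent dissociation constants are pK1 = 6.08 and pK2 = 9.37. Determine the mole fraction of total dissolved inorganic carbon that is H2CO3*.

α₀ = 1 / (1 + K1/[H⁺] + K1K2/[H⁺]²) = 1 / (1 + 10^+2.29 + 10^+1.29)
   = 1 / (1 + 194.98 + 19.498) = 1/215.48 = 0.004641

α₀ = 0.00464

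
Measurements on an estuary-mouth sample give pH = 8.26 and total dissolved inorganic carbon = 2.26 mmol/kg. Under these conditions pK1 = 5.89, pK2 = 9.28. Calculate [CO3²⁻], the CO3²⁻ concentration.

α₂ = 1 / (1 + [H⁺]/K2 + [H⁺]²/(K1K2)) = 1 / (1 + 10^+1.02 + 10^-1.35)
   = 1 / (1 + 10.471 + 0.044668) = 1/11.516 = 0.08684
[CO3²⁻] = α₂ × DIC = 0.08684 × 2.26 = 0.196 mmol/kg

[CO3²⁻] = 0.196 mmol/kg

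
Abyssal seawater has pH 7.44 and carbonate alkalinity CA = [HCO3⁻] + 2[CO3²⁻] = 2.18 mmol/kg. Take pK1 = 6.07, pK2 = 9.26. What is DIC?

DIC = 2.24 mmol/kg

CA = [HCO3⁻] + 2[CO3²⁻] = (α₁ + 2α₂)·DIC
At pH 7.44: [H⁺]/K1 = 10^-1.37 = 0.042658, K2/[H⁺] = 10^-1.82 = 0.015136
α₁ = 1/(1 + 0.042658 + 0.015136) = 1/1.0578 = 0.9454; α₂ = α₁·K2/[H⁺] = 0.01431
α₁ + 2α₂ = 0.9740
DIC = CA / (α₁ + 2α₂) = 2.18 / 0.9740 = 2.24 mmol/kg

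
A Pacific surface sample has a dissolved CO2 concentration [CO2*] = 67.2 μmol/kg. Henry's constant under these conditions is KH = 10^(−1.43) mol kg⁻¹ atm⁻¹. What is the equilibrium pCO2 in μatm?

KH = 10^(−1.43) = 3.715×10^-2 mol kg⁻¹ atm⁻¹
pCO2 = [CO2*]/KH = 67.2×10^-6 / 3.715×10^-2 = 1.81×10^-3 atm = 1810 μatm

pCO2 = 1810 μatm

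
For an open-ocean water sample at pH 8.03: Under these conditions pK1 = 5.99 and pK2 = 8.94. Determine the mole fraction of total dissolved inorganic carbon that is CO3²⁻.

α₂ = 1 / (1 + [H⁺]/K2 + [H⁺]²/(K1K2)) = 1 / (1 + 10^+0.91 + 10^-1.13)
   = 1 / (1 + 8.1283 + 0.074131) = 1/9.2024 = 0.1087

α₂ = 0.109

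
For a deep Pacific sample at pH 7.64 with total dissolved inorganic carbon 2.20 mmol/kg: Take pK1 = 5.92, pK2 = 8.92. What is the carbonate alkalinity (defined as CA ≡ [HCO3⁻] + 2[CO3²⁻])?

CA = 2.27 mmol/kg

CA = [HCO3⁻] + 2[CO3²⁻] = (α₁ + 2α₂)·DIC
At pH 7.64: [H⁺]/K1 = 10^-1.72 = 0.019055, K2/[H⁺] = 10^-1.28 = 0.052481
α₁ = 1/(1 + 0.019055 + 0.052481) = 1/1.0715 = 0.9332; α₂ = α₁·K2/[H⁺] = 0.04898
α₁ + 2α₂ = 1.0312
CA = 1.0312 × 2.20 = 2.27 mmol/kg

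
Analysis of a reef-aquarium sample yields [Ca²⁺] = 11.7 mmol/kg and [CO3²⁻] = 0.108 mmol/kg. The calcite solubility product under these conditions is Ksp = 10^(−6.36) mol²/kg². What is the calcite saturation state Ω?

Ω = 2.89

Ksp = 10^(−6.36) = 4.365×10^-7
Ω = [Ca²⁺][CO3²⁻]/Ksp = (11.7×10^-3)(0.108×10^-3) / 4.365×10^-7 = 2.89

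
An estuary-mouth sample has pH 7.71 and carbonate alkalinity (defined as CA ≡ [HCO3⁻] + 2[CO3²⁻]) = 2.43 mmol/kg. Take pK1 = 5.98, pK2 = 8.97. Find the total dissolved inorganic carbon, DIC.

CA = [HCO3⁻] + 2[CO3²⁻] = (α₁ + 2α₂)·DIC
At pH 7.71: [H⁺]/K1 = 10^-1.73 = 0.018621, K2/[H⁺] = 10^-1.26 = 0.054954
α₁ = 1/(1 + 0.018621 + 0.054954) = 1/1.0736 = 0.9315; α₂ = α₁·K2/[H⁺] = 0.05119
α₁ + 2α₂ = 1.0338
DIC = CA / (α₁ + 2α₂) = 2.43 / 1.0338 = 2.35 mmol/kg

DIC = 2.35 mmol/kg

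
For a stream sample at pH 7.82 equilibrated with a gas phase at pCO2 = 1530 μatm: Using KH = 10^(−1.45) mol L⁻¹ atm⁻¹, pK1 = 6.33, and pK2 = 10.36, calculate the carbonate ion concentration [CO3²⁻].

[CO2*] = KH · pCO2 = 10^(−1.45) × 1530×10^-6 = 5.429×10^-5 mol/L
α₀ = 1/(1 + K1/[H⁺] + K1K2/[H⁺]²) = 1/(1 + 10^+1.49 + 10^-1.05) = 0.03126
DIC = [CO2*]/α₀ = 5.429×10^-5 / 0.03126 = 1.737 mmol/L
[CO3²⁻] = α₂·DIC; α₂ = 0.002786, so [CO3²⁻] = 0.002786 × 1.737 = 0.00484 mmol/L = 4.84 μmol/L

[CO3²⁻] = 4.84 μmol/L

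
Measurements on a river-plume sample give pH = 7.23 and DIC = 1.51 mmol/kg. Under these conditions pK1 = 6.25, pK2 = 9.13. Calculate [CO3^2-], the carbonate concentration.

α₂ = 1 / (1 + [H⁺]/K2 + [H⁺]²/(K1K2)) = 1 / (1 + 10^+1.90 + 10^+0.92)
   = 1 / (1 + 79.433 + 8.3176) = 1/88.750 = 0.01127
[CO3²⁻] = α₂ × DIC = 0.01127 × 1.51 = 0.0170 mmol/kg = 17.0 μmol/kg

[CO3²⁻] = 17.0 μmol/kg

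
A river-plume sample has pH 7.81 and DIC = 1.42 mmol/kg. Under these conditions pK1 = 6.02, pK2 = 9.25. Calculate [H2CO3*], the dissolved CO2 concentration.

[CO2*] = 0.0219 mmol/kg

α₀ = 1 / (1 + K1/[H⁺] + K1K2/[H⁺]²) = 1 / (1 + 10^+1.79 + 10^+0.35)
   = 1 / (1 + 61.660 + 2.2387) = 1/64.898 = 0.01541
[CO2*] = α₀ × DIC = 0.01541 × 1.42 = 0.0219 mmol/kg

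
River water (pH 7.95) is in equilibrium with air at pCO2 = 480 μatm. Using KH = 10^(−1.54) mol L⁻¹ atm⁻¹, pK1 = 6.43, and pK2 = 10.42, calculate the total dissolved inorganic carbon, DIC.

DIC = 0.474 mmol/L

[CO2*] = KH · pCO2 = 10^(−1.54) × 480×10^-6 = 1.384×10^-5 mol/L
α₀ = 1/(1 + K1/[H⁺] + K1K2/[H⁺]²) = 1/(1 + 10^+1.52 + 10^-0.95) = 0.02922
DIC = [CO2*]/α₀ = 1.384×10^-5 / 0.02922 = 0.474 mmol/L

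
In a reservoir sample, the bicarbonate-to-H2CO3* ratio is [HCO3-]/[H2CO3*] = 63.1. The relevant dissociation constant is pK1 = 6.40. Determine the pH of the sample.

pH = 8.20

From K1 = [H⁺][HCO3-]/[H2CO3*]:  pH = pK1 + log₁₀([HCO3-]/[H2CO3*])
log₁₀(63.1) = +1.800
pH = 6.40 + (+1.800) = 8.20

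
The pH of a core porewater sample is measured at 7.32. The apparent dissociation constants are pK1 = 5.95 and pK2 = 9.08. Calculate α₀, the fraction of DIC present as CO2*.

α₀ = 1 / (1 + K1/[H⁺] + K1K2/[H⁺]²) = 1 / (1 + 10^+1.37 + 10^-0.39)
   = 1 / (1 + 23.442 + 0.40738) = 1/24.850 = 0.04024

α₀ = 0.0402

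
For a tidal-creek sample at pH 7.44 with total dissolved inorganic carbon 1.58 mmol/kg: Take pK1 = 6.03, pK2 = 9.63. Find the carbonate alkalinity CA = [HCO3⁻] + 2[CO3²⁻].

CA = 1.53 mmol/kg

CA = [HCO3⁻] + 2[CO3²⁻] = (α₁ + 2α₂)·DIC
At pH 7.44: [H⁺]/K1 = 10^-1.41 = 0.038905, K2/[H⁺] = 10^-2.19 = 0.0064565
α₁ = 1/(1 + 0.038905 + 0.0064565) = 1/1.0454 = 0.9566; α₂ = α₁·K2/[H⁺] = 0.006176
α₁ + 2α₂ = 0.9690
CA = 0.9690 × 1.58 = 1.53 mmol/kg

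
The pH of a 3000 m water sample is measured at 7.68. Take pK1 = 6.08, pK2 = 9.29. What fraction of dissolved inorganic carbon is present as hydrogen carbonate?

α₁ = 0.953

α₁ = 1 / (1 + [H⁺]/K1 + K2/[H⁺]) = 1 / (1 + 10^-1.60 + 10^-1.61)
   = 1 / (1 + 0.025119 + 0.024547) = 1/1.0497 = 0.9527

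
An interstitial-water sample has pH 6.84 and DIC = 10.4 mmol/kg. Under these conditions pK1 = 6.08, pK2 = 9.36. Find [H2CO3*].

[CO2*] = 1.54 mmol/kg

α₀ = 1 / (1 + K1/[H⁺] + K1K2/[H⁺]²) = 1 / (1 + 10^+0.76 + 10^-1.76)
   = 1 / (1 + 5.7544 + 0.017378) = 1/6.7718 = 0.1477
[CO2*] = α₀ × DIC = 0.1477 × 10.4 = 1.54 mmol/kg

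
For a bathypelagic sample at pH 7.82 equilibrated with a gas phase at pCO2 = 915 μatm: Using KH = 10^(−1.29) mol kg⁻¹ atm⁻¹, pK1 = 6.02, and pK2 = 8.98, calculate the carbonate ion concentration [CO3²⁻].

[CO3²⁻] = 0.205 mmol/kg

[CO2*] = KH · pCO2 = 10^(−1.29) × 915×10^-6 = 4.693×10^-5 mol/kg
α₀ = 1/(1 + K1/[H⁺] + K1K2/[H⁺]²) = 1/(1 + 10^+1.80 + 10^+0.64) = 0.01461
DIC = [CO2*]/α₀ = 4.693×10^-5 / 0.01461 = 3.213 mmol/kg
[CO3²⁻] = α₂·DIC; α₂ = 0.06376, so [CO3²⁻] = 0.06376 × 3.213 = 0.205 mmol/kg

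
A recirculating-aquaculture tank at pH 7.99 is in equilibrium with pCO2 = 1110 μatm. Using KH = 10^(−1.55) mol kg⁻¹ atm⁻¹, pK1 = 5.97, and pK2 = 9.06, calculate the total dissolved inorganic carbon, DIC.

DIC = 3.59 mmol/kg

[CO2*] = KH · pCO2 = 10^(−1.55) × 1110×10^-6 = 3.128×10^-5 mol/kg
α₀ = 1/(1 + K1/[H⁺] + K1K2/[H⁺]²) = 1/(1 + 10^+2.02 + 10^+0.95) = 0.008724
DIC = [CO2*]/α₀ = 3.128×10^-5 / 0.008724 = 3.59 mmol/kg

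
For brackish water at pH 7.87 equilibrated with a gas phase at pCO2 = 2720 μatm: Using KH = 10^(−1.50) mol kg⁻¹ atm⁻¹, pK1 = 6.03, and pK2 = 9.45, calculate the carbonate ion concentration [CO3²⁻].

[CO2*] = KH · pCO2 = 10^(−1.50) × 2720×10^-6 = 8.601×10^-5 mol/kg
α₀ = 1/(1 + K1/[H⁺] + K1K2/[H⁺]²) = 1/(1 + 10^+1.84 + 10^+0.26) = 0.01389
DIC = [CO2*]/α₀ = 8.601×10^-5 / 0.01389 = 6.193 mmol/kg
[CO3²⁻] = α₂·DIC; α₂ = 0.02527, so [CO3²⁻] = 0.02527 × 6.193 = 0.157 mmol/kg

[CO3²⁻] = 0.157 mmol/kg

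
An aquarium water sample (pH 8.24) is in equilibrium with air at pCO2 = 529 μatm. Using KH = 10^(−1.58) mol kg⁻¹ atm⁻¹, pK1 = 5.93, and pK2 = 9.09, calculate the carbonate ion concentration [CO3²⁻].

[CO2*] = KH · pCO2 = 10^(−1.58) × 529×10^-6 = 1.391×10^-5 mol/kg
α₀ = 1/(1 + K1/[H⁺] + K1K2/[H⁺]²) = 1/(1 + 10^+2.31 + 10^+1.46) = 0.004273
DIC = [CO2*]/α₀ = 1.391×10^-5 / 0.004273 = 3.256 mmol/kg
[CO3²⁻] = α₂·DIC; α₂ = 0.1232, so [CO3²⁻] = 0.1232 × 3.256 = 0.401 mmol/kg

[CO3²⁻] = 0.401 mmol/kg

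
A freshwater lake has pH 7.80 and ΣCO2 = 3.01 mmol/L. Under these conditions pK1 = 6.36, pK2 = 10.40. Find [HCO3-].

[HCO3⁻] = 2.90 mmol/L

α₁ = 1 / (1 + [H⁺]/K1 + K2/[H⁺]) = 1 / (1 + 10^-1.44 + 10^-2.60)
   = 1 / (1 + 0.036308 + 0.0025119) = 1/1.0388 = 0.9626
[HCO3⁻] = α₁ × DIC = 0.9626 × 3.01 = 2.90 mmol/L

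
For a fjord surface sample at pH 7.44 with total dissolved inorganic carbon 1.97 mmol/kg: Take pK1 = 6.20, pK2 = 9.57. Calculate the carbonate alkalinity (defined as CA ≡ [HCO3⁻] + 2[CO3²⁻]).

CA = [HCO3⁻] + 2[CO3²⁻] = (α₁ + 2α₂)·DIC
At pH 7.44: [H⁺]/K1 = 10^-1.24 = 0.057544, K2/[H⁺] = 10^-2.13 = 0.0074131
α₁ = 1/(1 + 0.057544 + 0.0074131) = 1/1.0650 = 0.9390; α₂ = α₁·K2/[H⁺] = 0.006961
α₁ + 2α₂ = 0.9529
CA = 0.9529 × 1.97 = 1.88 mmol/kg

CA = 1.88 mmol/kg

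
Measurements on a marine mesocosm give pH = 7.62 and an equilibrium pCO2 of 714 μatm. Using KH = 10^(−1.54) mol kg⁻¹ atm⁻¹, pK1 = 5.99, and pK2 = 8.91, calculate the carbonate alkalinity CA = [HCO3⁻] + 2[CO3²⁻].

CA = 0.969 mmol/kg

[CO2*] = KH · pCO2 = 10^(−1.54) × 714×10^-6 = 2.059×10^-5 mol/kg
α₀ = 1/(1 + K1/[H⁺] + K1K2/[H⁺]²) = 1/(1 + 10^+1.63 + 10^+0.34) = 0.02181
DIC = [CO2*]/α₀ = 2.059×10^-5 / 0.02181 = 0.9441 mmol/kg
CA = (α₁ + 2α₂)·DIC = (0.9305 + 2×0.04772) × 0.9441 = 0.969 mmol/kg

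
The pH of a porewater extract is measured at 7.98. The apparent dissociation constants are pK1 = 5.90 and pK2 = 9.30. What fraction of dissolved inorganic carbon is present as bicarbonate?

α₁ = 1 / (1 + [H⁺]/K1 + K2/[H⁺]) = 1 / (1 + 10^-2.08 + 10^-1.32)
   = 1 / (1 + 0.0083176 + 0.047863) = 1/1.0562 = 0.9468

α₁ = 0.947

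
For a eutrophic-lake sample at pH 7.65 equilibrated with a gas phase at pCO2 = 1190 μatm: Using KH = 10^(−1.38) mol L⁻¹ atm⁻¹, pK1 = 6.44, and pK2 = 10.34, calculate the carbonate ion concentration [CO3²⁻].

[CO3²⁻] = 1.64 μmol/L

[CO2*] = KH · pCO2 = 10^(−1.38) × 1190×10^-6 = 4.961×10^-5 mol/L
α₀ = 1/(1 + K1/[H⁺] + K1K2/[H⁺]²) = 1/(1 + 10^+1.21 + 10^-1.48) = 0.05797
DIC = [CO2*]/α₀ = 4.961×10^-5 / 0.05797 = 0.8558 mmol/L
[CO3²⁻] = α₂·DIC; α₂ = 0.001919, so [CO3²⁻] = 0.001919 × 0.8558 = 0.00164 mmol/L = 1.64 μmol/L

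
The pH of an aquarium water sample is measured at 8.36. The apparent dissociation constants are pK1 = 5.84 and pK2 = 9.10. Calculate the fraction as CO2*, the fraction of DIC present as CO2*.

α₀ = 0.00255

α₀ = 1 / (1 + K1/[H⁺] + K1K2/[H⁺]²) = 1 / (1 + 10^+2.52 + 10^+1.78)
   = 1 / (1 + 331.13 + 60.256) = 1/392.39 = 0.002549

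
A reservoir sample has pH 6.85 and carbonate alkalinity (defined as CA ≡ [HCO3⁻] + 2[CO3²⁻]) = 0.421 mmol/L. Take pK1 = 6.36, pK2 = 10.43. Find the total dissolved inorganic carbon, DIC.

CA = [HCO3⁻] + 2[CO3²⁻] = (α₁ + 2α₂)·DIC
At pH 6.85: [H⁺]/K1 = 10^-0.49 = 0.32359, K2/[H⁺] = 10^-3.58 = 0.00026303
α₁ = 1/(1 + 0.32359 + 0.00026303) = 1/1.3239 = 0.7554; α₂ = α₁·K2/[H⁺] = 0.0001987
α₁ + 2α₂ = 0.7558
DIC = CA / (α₁ + 2α₂) = 0.421 / 0.7558 = 0.557 mmol/L

DIC = 0.557 mmol/L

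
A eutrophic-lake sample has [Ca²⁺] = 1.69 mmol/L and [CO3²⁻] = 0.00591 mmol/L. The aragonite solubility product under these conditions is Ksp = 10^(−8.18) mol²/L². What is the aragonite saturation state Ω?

Ω = 1.51

Ksp = 10^(−8.18) = 6.607×10^-9
Ω = [Ca²⁺][CO3²⁻]/Ksp = (1.69×10^-3)(0.00591×10^-3) / 6.607×10^-9 = 1.51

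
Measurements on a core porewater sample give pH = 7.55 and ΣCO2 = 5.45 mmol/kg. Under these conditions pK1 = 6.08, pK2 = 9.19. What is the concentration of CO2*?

[CO2*] = 0.175 mmol/kg

α₀ = 1 / (1 + K1/[H⁺] + K1K2/[H⁺]²) = 1 / (1 + 10^+1.47 + 10^-0.17)
   = 1 / (1 + 29.512 + 0.67608) = 1/31.188 = 0.03206
[CO2*] = α₀ × DIC = 0.03206 × 5.45 = 0.175 mmol/kg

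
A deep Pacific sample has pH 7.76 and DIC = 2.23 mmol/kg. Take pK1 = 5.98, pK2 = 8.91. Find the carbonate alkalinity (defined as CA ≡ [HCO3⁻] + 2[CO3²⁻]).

CA = [HCO3⁻] + 2[CO3²⁻] = (α₁ + 2α₂)·DIC
At pH 7.76: [H⁺]/K1 = 10^-1.78 = 0.016596, K2/[H⁺] = 10^-1.15 = 0.070795
α₁ = 1/(1 + 0.016596 + 0.070795) = 1/1.0874 = 0.9196; α₂ = α₁·K2/[H⁺] = 0.06511
α₁ + 2α₂ = 1.0498
CA = 1.0498 × 2.23 = 2.34 mmol/kg

CA = 2.34 mmol/kg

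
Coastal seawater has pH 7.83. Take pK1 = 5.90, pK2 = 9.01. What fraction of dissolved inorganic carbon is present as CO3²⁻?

α₂ = 1 / (1 + [H⁺]/K2 + [H⁺]²/(K1K2)) = 1 / (1 + 10^+1.18 + 10^-0.75)
   = 1 / (1 + 15.136 + 0.17783) = 1/16.313 = 0.06130

α₂ = 0.0613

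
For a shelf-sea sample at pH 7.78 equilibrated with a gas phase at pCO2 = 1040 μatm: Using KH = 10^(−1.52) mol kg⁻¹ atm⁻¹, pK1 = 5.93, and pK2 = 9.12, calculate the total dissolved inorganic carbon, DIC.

[CO2*] = KH · pCO2 = 10^(−1.52) × 1040×10^-6 = 3.141×10^-5 mol/kg
α₀ = 1/(1 + K1/[H⁺] + K1K2/[H⁺]²) = 1/(1 + 10^+1.85 + 10^+0.51) = 0.01333
DIC = [CO2*]/α₀ = 3.141×10^-5 / 0.01333 = 2.36 mmol/kg

DIC = 2.36 mmol/kg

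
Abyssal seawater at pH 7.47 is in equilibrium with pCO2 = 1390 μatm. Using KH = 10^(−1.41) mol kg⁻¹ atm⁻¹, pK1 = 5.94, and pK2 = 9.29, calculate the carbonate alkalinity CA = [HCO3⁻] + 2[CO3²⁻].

[CO2*] = KH · pCO2 = 10^(−1.41) × 1390×10^-6 = 5.408×10^-5 mol/kg
α₀ = 1/(1 + K1/[H⁺] + K1K2/[H⁺]²) = 1/(1 + 10^+1.53 + 10^-0.29) = 0.02825
DIC = [CO2*]/α₀ = 5.408×10^-5 / 0.02825 = 1.914 mmol/kg
CA = (α₁ + 2α₂)·DIC = (0.9573 + 2×0.01449) × 1.914 = 1.89 mmol/kg

CA = 1.89 mmol/kg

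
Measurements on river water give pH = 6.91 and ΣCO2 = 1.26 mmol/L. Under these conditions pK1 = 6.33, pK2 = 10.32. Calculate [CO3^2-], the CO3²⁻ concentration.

[CO3²⁻] = 0.388 μmol/L

α₂ = 1 / (1 + [H⁺]/K2 + [H⁺]²/(K1K2)) = 1 / (1 + 10^+3.41 + 10^+2.83)
   = 1 / (1 + 2570.4 + 676.08) = 1/3247.5 = 0.0003079
[CO3²⁻] = α₂ × DIC = 0.0003079 × 1.26 = 0.000388 mmol/L = 0.388 μmol/L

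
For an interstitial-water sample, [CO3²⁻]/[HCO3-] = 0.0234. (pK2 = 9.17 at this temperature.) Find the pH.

pH = 7.54

From K2 = [H⁺][CO3²⁻]/[HCO3-]:  pH = pK2 + log₁₀([CO3²⁻]/[HCO3-])
log₁₀(0.0234) = -1.631
pH = 9.17 + (-1.631) = 7.54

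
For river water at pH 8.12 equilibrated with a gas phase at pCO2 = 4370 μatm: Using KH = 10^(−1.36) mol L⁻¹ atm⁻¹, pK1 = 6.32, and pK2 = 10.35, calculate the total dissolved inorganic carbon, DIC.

[CO2*] = KH · pCO2 = 10^(−1.36) × 4370×10^-6 = 1.908×10^-4 mol/L
α₀ = 1/(1 + K1/[H⁺] + K1K2/[H⁺]²) = 1/(1 + 10^+1.80 + 10^-0.43) = 0.01551
DIC = [CO2*]/α₀ = 1.908×10^-4 / 0.01551 = 12.3 mmol/L

DIC = 12.3 mmol/L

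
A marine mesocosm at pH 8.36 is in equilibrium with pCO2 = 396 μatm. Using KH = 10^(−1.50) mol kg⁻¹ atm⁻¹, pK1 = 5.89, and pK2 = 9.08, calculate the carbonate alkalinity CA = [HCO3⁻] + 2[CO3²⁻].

CA = 5.10 mmol/kg

[CO2*] = KH · pCO2 = 10^(−1.50) × 396×10^-6 = 1.252×10^-5 mol/kg
α₀ = 1/(1 + K1/[H⁺] + K1K2/[H⁺]²) = 1/(1 + 10^+2.47 + 10^+1.75) = 0.002838
DIC = [CO2*]/α₀ = 1.252×10^-5 / 0.002838 = 4.412 mmol/kg
CA = (α₁ + 2α₂)·DIC = (0.8376 + 2×0.1596) × 4.412 = 5.10 mmol/kg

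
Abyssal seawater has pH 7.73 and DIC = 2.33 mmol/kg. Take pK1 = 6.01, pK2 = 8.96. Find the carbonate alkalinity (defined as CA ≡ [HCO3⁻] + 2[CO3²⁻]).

CA = 2.42 mmol/kg

CA = [HCO3⁻] + 2[CO3²⁻] = (α₁ + 2α₂)·DIC
At pH 7.73: [H⁺]/K1 = 10^-1.72 = 0.019055, K2/[H⁺] = 10^-1.23 = 0.058884
α₁ = 1/(1 + 0.019055 + 0.058884) = 1/1.0779 = 0.9277; α₂ = α₁·K2/[H⁺] = 0.05463
α₁ + 2α₂ = 1.0369
CA = 1.0369 × 2.33 = 2.42 mmol/kg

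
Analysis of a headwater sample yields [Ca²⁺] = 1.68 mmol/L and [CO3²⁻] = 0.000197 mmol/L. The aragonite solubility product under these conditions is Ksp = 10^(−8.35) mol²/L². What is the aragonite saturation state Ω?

Ksp = 10^(−8.35) = 4.467×10^-9
Ω = [Ca²⁺][CO3²⁻]/Ksp = (1.68×10^-3)(0.000197×10^-3) / 4.467×10^-9 = 0.0741

Ω = 0.0741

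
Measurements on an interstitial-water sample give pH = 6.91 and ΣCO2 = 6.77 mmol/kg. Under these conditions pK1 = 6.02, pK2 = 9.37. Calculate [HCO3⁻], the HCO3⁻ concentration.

[HCO3⁻] = 5.98 mmol/kg

α₁ = 1 / (1 + [H⁺]/K1 + K2/[H⁺]) = 1 / (1 + 10^-0.89 + 10^-2.46)
   = 1 / (1 + 0.12882 + 0.0034674) = 1/1.1323 = 0.8832
[HCO3⁻] = α₁ × DIC = 0.8832 × 6.77 = 5.98 mmol/kg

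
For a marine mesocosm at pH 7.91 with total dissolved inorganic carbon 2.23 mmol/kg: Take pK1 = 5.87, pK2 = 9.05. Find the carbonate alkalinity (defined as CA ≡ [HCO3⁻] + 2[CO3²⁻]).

CA = 2.36 mmol/kg

CA = [HCO3⁻] + 2[CO3²⁻] = (α₁ + 2α₂)·DIC
At pH 7.91: [H⁺]/K1 = 10^-2.04 = 0.0091201, K2/[H⁺] = 10^-1.14 = 0.072444
α₁ = 1/(1 + 0.0091201 + 0.072444) = 1/1.0816 = 0.9246; α₂ = α₁·K2/[H⁺] = 0.06698
α₁ + 2α₂ = 1.0585
CA = 1.0585 × 2.23 = 2.36 mmol/kg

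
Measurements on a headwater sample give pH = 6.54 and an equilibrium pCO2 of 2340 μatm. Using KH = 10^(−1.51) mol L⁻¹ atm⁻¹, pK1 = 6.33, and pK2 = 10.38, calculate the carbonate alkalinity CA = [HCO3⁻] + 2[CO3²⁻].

[CO2*] = KH · pCO2 = 10^(−1.51) × 2340×10^-6 = 7.231×10^-5 mol/L
α₀ = 1/(1 + K1/[H⁺] + K1K2/[H⁺]²) = 1/(1 + 10^+0.21 + 10^-3.63) = 0.3814
DIC = [CO2*]/α₀ = 7.231×10^-5 / 0.3814 = 0.1896 mmol/L
CA = (α₁ + 2α₂)·DIC = (0.6185 + 2×8.940×10^-5) × 0.1896 = 0.117 mmol/L

CA = 0.117 mmol/L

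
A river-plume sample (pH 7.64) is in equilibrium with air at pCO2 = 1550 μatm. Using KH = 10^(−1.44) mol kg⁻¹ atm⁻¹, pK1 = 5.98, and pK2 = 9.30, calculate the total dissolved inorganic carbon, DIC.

DIC = 2.68 mmol/kg

[CO2*] = KH · pCO2 = 10^(−1.44) × 1550×10^-6 = 5.628×10^-5 mol/kg
α₀ = 1/(1 + K1/[H⁺] + K1K2/[H⁺]²) = 1/(1 + 10^+1.66 + 10^-0.00) = 0.02096
DIC = [CO2*]/α₀ = 5.628×10^-5 / 0.02096 = 2.68 mmol/kg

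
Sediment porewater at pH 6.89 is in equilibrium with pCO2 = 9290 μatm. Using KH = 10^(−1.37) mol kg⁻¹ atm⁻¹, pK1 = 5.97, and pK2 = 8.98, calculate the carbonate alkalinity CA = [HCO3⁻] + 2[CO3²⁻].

[CO2*] = KH · pCO2 = 10^(−1.37) × 9290×10^-6 = 3.963×10^-4 mol/kg
α₀ = 1/(1 + K1/[H⁺] + K1K2/[H⁺]²) = 1/(1 + 10^+0.92 + 10^-1.17) = 0.1066
DIC = [CO2*]/α₀ = 3.963×10^-4 / 0.1066 = 3.719 mmol/kg
CA = (α₁ + 2α₂)·DIC = (0.8862 + 2×0.007204) × 3.719 = 3.35 mmol/kg

CA = 3.35 mmol/kg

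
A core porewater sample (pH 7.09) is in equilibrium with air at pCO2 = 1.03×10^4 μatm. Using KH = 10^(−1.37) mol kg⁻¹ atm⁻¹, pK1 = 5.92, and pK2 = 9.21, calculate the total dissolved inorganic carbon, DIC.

DIC = 6.99 mmol/kg

[CO2*] = KH · pCO2 = 10^(−1.37) × 1.03×10^4×10^-6 = 4.394×10^-4 mol/kg
α₀ = 1/(1 + K1/[H⁺] + K1K2/[H⁺]²) = 1/(1 + 10^+1.17 + 10^-0.95) = 0.06288
DIC = [CO2*]/α₀ = 4.394×10^-4 / 0.06288 = 6.99 mmol/kg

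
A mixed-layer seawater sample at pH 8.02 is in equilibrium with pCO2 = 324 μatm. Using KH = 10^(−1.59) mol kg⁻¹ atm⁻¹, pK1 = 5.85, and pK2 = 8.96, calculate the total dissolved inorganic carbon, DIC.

DIC = 1.38 mmol/kg

[CO2*] = KH · pCO2 = 10^(−1.59) × 324×10^-6 = 8.328×10^-6 mol/kg
α₀ = 1/(1 + K1/[H⁺] + K1K2/[H⁺]²) = 1/(1 + 10^+2.17 + 10^+1.23) = 0.006028
DIC = [CO2*]/α₀ = 8.328×10^-6 / 0.006028 = 1.38 mmol/kg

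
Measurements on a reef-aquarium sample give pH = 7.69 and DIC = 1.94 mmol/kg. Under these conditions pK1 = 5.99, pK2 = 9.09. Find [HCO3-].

α₁ = 1 / (1 + [H⁺]/K1 + K2/[H⁺]) = 1 / (1 + 10^-1.70 + 10^-1.40)
   = 1 / (1 + 0.019953 + 0.039811) = 1/1.0598 = 0.9436
[HCO3⁻] = α₁ × DIC = 0.9436 × 1.94 = 1.83 mmol/kg

[HCO3⁻] = 1.83 mmol/kg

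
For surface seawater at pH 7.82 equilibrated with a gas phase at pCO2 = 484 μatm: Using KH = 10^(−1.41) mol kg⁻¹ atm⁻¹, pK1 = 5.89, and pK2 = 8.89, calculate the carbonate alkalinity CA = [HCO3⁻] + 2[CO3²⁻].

CA = 1.88 mmol/kg

[CO2*] = KH · pCO2 = 10^(−1.41) × 484×10^-6 = 1.883×10^-5 mol/kg
α₀ = 1/(1 + K1/[H⁺] + K1K2/[H⁺]²) = 1/(1 + 10^+1.93 + 10^+0.86) = 0.01071
DIC = [CO2*]/α₀ = 1.883×10^-5 / 0.01071 = 1.758 mmol/kg
CA = (α₁ + 2α₂)·DIC = (0.9117 + 2×0.07760) × 1.758 = 1.88 mmol/kg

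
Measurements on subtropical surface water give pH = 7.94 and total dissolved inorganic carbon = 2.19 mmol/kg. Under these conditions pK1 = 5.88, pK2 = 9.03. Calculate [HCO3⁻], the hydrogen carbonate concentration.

[HCO3⁻] = 2.01 mmol/kg

α₁ = 1 / (1 + [H⁺]/K1 + K2/[H⁺]) = 1 / (1 + 10^-2.06 + 10^-1.09)
   = 1 / (1 + 0.0087096 + 0.081283) = 1/1.0900 = 0.9174
[HCO3⁻] = α₁ × DIC = 0.9174 × 2.19 = 2.01 mmol/kg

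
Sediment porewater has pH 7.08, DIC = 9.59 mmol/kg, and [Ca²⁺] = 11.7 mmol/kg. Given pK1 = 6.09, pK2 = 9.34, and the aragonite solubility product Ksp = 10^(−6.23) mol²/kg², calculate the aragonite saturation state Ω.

α₂ = 1 / (1 + [H⁺]/K2 + [H⁺]²/(K1K2)) = 1 / (1 + 10^+2.26 + 10^+1.27)
   = 1 / (1 + 181.97 + 18.621) = 1/201.59 = 0.004961
[CO3²⁻] = α₂ × DIC = 0.004961 × 9.59 = 0.04757 mmol/kg
Ksp = 10^(−6.23) = 5.888×10^-7
Ω = [Ca²⁺][CO3²⁻]/Ksp = (11.7×10^-3)(4.757×10^-5) / 5.888×10^-7 = 0.945

Ω = 0.945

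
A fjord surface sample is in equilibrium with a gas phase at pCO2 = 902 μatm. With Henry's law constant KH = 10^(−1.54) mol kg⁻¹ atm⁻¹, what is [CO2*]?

KH = 10^(−1.54) = 2.884×10^-2 mol kg⁻¹ atm⁻¹
[CO2*] = KH · pCO2 = 2.884×10^-2 × 902×10^-6 atm = 2.60×10^-5 mol/kg

[CO2*] = 26.0 μmol/kg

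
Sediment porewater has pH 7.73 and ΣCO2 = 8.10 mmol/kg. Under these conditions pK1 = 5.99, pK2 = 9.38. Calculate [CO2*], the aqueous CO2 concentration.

α₀ = 1 / (1 + K1/[H⁺] + K1K2/[H⁺]²) = 1 / (1 + 10^+1.74 + 10^+0.09)
   = 1 / (1 + 54.954 + 1.2303) = 1/57.184 = 0.01749
[CO2*] = α₀ × DIC = 0.01749 × 8.10 = 0.142 mmol/kg

[CO2*] = 0.142 mmol/kg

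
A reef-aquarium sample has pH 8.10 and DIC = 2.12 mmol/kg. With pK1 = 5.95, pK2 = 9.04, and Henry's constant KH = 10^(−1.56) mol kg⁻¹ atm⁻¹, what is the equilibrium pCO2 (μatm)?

α₀ = 1 / (1 + K1/[H⁺] + K1K2/[H⁺]²) = 1 / (1 + 10^+2.15 + 10^+1.21)
   = 1 / (1 + 141.25 + 16.218) = 1/158.47 = 0.006310
[CO2*] = α₀ × DIC = 0.006310 × 2.12 = 0.01338 mmol/kg = 13.38 μmol/kg
pCO2 = [CO2*]/KH = 1.338×10^-5 / 2.754×10^-2 = 486 μatm

pCO2 = 486 μatm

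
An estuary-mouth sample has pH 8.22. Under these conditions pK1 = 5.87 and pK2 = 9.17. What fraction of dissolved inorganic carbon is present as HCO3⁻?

α₁ = 1 / (1 + [H⁺]/K1 + K2/[H⁺]) = 1 / (1 + 10^-2.35 + 10^-0.95)
   = 1 / (1 + 0.0044668 + 0.11220) = 1/1.1167 = 0.8955

α₁ = 0.896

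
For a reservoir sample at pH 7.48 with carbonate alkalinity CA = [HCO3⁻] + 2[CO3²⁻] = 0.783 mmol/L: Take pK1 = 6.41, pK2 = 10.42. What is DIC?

DIC = 0.849 mmol/L

CA = [HCO3⁻] + 2[CO3²⁻] = (α₁ + 2α₂)·DIC
At pH 7.48: [H⁺]/K1 = 10^-1.07 = 0.085114, K2/[H⁺] = 10^-2.94 = 0.0011482
α₁ = 1/(1 + 0.085114 + 0.0011482) = 1/1.0863 = 0.9206; α₂ = α₁·K2/[H⁺] = 0.001057
α₁ + 2α₂ = 0.9227
DIC = CA / (α₁ + 2α₂) = 0.783 / 0.9227 = 0.849 mmol/L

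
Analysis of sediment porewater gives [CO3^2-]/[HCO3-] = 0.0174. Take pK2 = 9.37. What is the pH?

pH = 7.61

From K2 = [H⁺][CO3^2-]/[HCO3-]:  pH = pK2 + log₁₀([CO3^2-]/[HCO3-])
log₁₀(0.0174) = -1.759
pH = 9.37 + (-1.759) = 7.61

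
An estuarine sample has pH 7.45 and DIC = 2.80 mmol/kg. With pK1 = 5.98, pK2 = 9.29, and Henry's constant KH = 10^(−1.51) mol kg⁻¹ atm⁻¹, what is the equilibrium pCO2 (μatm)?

pCO2 = 2930 μatm

α₀ = 1 / (1 + K1/[H⁺] + K1K2/[H⁺]²) = 1 / (1 + 10^+1.47 + 10^-0.37)
   = 1 / (1 + 29.512 + 0.42658) = 1/30.939 = 0.03232
[CO2*] = α₀ × DIC = 0.03232 × 2.80 = 0.09050 mmol/kg
pCO2 = [CO2*]/KH = 9.050×10^-5 / 3.090×10^-2 = 2930 μatm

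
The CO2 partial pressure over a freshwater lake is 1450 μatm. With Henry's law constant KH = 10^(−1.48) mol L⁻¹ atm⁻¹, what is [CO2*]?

[CO2*] = 48.0 μmol/L

KH = 10^(−1.48) = 3.311×10^-2 mol L⁻¹ atm⁻¹
[CO2*] = KH · pCO2 = 3.311×10^-2 × 1450×10^-6 atm = 4.80×10^-5 mol/L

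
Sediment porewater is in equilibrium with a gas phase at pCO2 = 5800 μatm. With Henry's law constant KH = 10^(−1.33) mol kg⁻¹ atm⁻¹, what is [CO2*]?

[CO2*] = 271 μmol/kg

KH = 10^(−1.33) = 4.677×10^-2 mol kg⁻¹ atm⁻¹
[CO2*] = KH · pCO2 = 4.677×10^-2 × 5800×10^-6 atm = 2.71×10^-4 mol/kg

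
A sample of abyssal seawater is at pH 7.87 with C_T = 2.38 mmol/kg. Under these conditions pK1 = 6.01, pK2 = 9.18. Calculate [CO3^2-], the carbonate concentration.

[CO3²⁻] = 0.110 mmol/kg

α₂ = 1 / (1 + [H⁺]/K2 + [H⁺]²/(K1K2)) = 1 / (1 + 10^+1.31 + 10^-0.55)
   = 1 / (1 + 20.417 + 0.28184) = 1/21.699 = 0.04608
[CO3²⁻] = α₂ × DIC = 0.04608 × 2.38 = 0.110 mmol/kg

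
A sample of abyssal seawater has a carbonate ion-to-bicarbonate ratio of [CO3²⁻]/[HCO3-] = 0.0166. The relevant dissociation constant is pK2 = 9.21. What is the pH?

From K2 = [H⁺][CO3²⁻]/[HCO3-]:  pH = pK2 + log₁₀([CO3²⁻]/[HCO3-])
log₁₀(0.0166) = -1.780
pH = 9.21 + (-1.780) = 7.43

pH = 7.43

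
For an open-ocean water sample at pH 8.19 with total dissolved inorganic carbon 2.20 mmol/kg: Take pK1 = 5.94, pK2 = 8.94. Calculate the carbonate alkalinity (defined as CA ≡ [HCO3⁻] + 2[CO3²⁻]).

CA = 2.52 mmol/kg

CA = [HCO3⁻] + 2[CO3²⁻] = (α₁ + 2α₂)·DIC
At pH 8.19: [H⁺]/K1 = 10^-2.25 = 0.0056234, K2/[H⁺] = 10^-0.75 = 0.17783
α₁ = 1/(1 + 0.0056234 + 0.17783) = 1/1.1835 = 0.8450; α₂ = α₁·K2/[H⁺] = 0.1503
α₁ + 2α₂ = 1.1455
CA = 1.1455 × 2.20 = 2.52 mmol/kg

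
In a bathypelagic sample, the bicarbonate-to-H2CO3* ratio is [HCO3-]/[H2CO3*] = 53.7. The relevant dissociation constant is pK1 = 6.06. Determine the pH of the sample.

pH = 7.79

From K1 = [H⁺][HCO3-]/[H2CO3*]:  pH = pK1 + log₁₀([HCO3-]/[H2CO3*])
log₁₀(53.7) = +1.730
pH = 6.06 + (+1.730) = 7.79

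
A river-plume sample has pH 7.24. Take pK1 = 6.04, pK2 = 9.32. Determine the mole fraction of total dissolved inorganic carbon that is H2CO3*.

α₀ = 1 / (1 + K1/[H⁺] + K1K2/[H⁺]²) = 1 / (1 + 10^+1.20 + 10^-0.88)
   = 1 / (1 + 15.849 + 0.13183) = 1/16.981 = 0.05889

α₀ = 0.0589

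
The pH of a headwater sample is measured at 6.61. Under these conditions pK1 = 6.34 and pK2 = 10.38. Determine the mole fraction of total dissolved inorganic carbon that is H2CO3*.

α₀ = 0.349

α₀ = 1 / (1 + K1/[H⁺] + K1K2/[H⁺]²) = 1 / (1 + 10^+0.27 + 10^-3.50)
   = 1 / (1 + 1.8621 + 0.00031623) = 1/2.8624 = 0.3494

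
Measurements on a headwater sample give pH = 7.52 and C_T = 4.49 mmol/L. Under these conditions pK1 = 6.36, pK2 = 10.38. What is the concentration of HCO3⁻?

[HCO3⁻] = 4.19 mmol/L

α₁ = 1 / (1 + [H⁺]/K1 + K2/[H⁺]) = 1 / (1 + 10^-1.16 + 10^-2.86)
   = 1 / (1 + 0.069183 + 0.0013804) = 1/1.0706 = 0.9341
[HCO3⁻] = α₁ × DIC = 0.9341 × 4.49 = 4.19 mmol/L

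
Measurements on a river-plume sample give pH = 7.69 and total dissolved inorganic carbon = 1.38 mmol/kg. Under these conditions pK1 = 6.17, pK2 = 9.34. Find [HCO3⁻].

[HCO3⁻] = 1.31 mmol/kg

α₁ = 1 / (1 + [H⁺]/K1 + K2/[H⁺]) = 1 / (1 + 10^-1.52 + 10^-1.65)
   = 1 / (1 + 0.030200 + 0.022387) = 1/1.0526 = 0.9500
[HCO3⁻] = α₁ × DIC = 0.9500 × 1.38 = 1.31 mmol/kg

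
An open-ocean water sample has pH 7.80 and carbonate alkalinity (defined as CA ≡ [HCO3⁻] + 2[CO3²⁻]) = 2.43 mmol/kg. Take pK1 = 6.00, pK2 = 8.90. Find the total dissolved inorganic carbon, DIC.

DIC = 2.30 mmol/kg

CA = [HCO3⁻] + 2[CO3²⁻] = (α₁ + 2α₂)·DIC
At pH 7.80: [H⁺]/K1 = 10^-1.80 = 0.015849, K2/[H⁺] = 10^-1.10 = 0.079433
α₁ = 1/(1 + 0.015849 + 0.079433) = 1/1.0953 = 0.9130; α₂ = α₁·K2/[H⁺] = 0.07252
α₁ + 2α₂ = 1.0581
DIC = CA / (α₁ + 2α₂) = 2.43 / 1.0581 = 2.30 mmol/kg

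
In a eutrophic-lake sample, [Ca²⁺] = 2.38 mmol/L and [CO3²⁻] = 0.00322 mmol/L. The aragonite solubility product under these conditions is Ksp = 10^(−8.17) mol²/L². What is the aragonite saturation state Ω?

Ω = 1.13

Ksp = 10^(−8.17) = 6.761×10^-9
Ω = [Ca²⁺][CO3²⁻]/Ksp = (2.38×10^-3)(0.00322×10^-3) / 6.761×10^-9 = 1.13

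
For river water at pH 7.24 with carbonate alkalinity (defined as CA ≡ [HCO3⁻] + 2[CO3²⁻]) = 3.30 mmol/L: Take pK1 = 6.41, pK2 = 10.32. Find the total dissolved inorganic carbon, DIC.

DIC = 3.78 mmol/L

CA = [HCO3⁻] + 2[CO3²⁻] = (α₁ + 2α₂)·DIC
At pH 7.24: [H⁺]/K1 = 10^-0.83 = 0.14791, K2/[H⁺] = 10^-3.08 = 0.00083176
α₁ = 1/(1 + 0.14791 + 0.00083176) = 1/1.1487 = 0.8705; α₂ = α₁·K2/[H⁺] = 0.0007241
α₁ + 2α₂ = 0.8720
DIC = CA / (α₁ + 2α₂) = 3.30 / 0.8720 = 3.78 mmol/L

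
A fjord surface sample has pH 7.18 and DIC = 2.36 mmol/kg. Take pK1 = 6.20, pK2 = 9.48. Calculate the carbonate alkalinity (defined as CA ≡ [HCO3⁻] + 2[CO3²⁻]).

CA = [HCO3⁻] + 2[CO3²⁻] = (α₁ + 2α₂)·DIC
At pH 7.18: [H⁺]/K1 = 10^-0.98 = 0.10471, K2/[H⁺] = 10^-2.30 = 0.0050119
α₁ = 1/(1 + 0.10471 + 0.0050119) = 1/1.1097 = 0.9011; α₂ = α₁·K2/[H⁺] = 0.004516
α₁ + 2α₂ = 0.9102
CA = 0.9102 × 2.36 = 2.15 mmol/kg

CA = 2.15 mmol/kg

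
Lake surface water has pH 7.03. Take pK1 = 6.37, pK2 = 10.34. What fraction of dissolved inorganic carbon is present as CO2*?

α₀ = 0.179

α₀ = 1 / (1 + K1/[H⁺] + K1K2/[H⁺]²) = 1 / (1 + 10^+0.66 + 10^-2.65)
   = 1 / (1 + 4.5709 + 0.0022387) = 1/5.5731 = 0.1794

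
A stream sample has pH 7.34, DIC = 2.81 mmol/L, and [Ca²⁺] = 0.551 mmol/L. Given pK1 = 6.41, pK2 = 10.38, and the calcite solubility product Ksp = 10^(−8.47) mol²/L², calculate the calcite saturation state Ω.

α₂ = 1 / (1 + [H⁺]/K2 + [H⁺]²/(K1K2)) = 1 / (1 + 10^+3.04 + 10^+2.11)
   = 1 / (1 + 1096.5 + 128.82) = 1/1226.3 = 0.0008155
[CO3²⁻] = α₂ × DIC = 0.0008155 × 2.81 = 0.002291 mmol/L = 2.291 μmol/L
Ksp = 10^(−8.47) = 3.388×10^-9
Ω = [Ca²⁺][CO3²⁻]/Ksp = (0.551×10^-3)(2.291×10^-6) / 3.388×10^-9 = 0.373

Ω = 0.373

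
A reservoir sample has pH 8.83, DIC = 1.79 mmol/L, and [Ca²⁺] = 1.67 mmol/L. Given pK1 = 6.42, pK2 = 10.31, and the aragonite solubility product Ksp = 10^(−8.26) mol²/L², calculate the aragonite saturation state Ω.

Ω = 17.4

α₂ = 1 / (1 + [H⁺]/K2 + [H⁺]²/(K1K2)) = 1 / (1 + 10^+1.48 + 10^-0.93)
   = 1 / (1 + 30.200 + 0.11749) = 1/31.317 = 0.03193
[CO3²⁻] = α₂ × DIC = 0.03193 × 1.79 = 0.05716 mmol/L
Ksp = 10^(−8.26) = 5.495×10^-9
Ω = [Ca²⁺][CO3²⁻]/Ksp = (1.67×10^-3)(5.716×10^-5) / 5.495×10^-9 = 17.4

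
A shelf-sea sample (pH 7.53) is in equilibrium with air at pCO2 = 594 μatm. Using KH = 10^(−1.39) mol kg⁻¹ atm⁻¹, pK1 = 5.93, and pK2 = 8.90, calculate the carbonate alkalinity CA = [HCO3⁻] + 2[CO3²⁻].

CA = 1.05 mmol/kg

[CO2*] = KH · pCO2 = 10^(−1.39) × 594×10^-6 = 2.420×10^-5 mol/kg
α₀ = 1/(1 + K1/[H⁺] + K1K2/[H⁺]²) = 1/(1 + 10^+1.60 + 10^+0.23) = 0.02352
DIC = [CO2*]/α₀ = 2.420×10^-5 / 0.02352 = 1.029 mmol/kg
CA = (α₁ + 2α₂)·DIC = (0.9365 + 2×0.03995) × 1.029 = 1.05 mmol/kg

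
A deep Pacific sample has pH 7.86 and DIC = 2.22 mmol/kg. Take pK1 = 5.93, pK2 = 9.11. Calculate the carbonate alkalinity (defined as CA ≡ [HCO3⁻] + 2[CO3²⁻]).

CA = 2.31 mmol/kg

CA = [HCO3⁻] + 2[CO3²⁻] = (α₁ + 2α₂)·DIC
At pH 7.86: [H⁺]/K1 = 10^-1.93 = 0.011749, K2/[H⁺] = 10^-1.25 = 0.056234
α₁ = 1/(1 + 0.011749 + 0.056234) = 1/1.0680 = 0.9363; α₂ = α₁·K2/[H⁺] = 0.05265
α₁ + 2α₂ = 1.0417
CA = 1.0417 × 2.22 = 2.31 mmol/kg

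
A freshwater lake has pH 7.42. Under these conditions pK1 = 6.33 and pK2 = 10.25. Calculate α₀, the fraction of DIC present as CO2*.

α₀ = 1 / (1 + K1/[H⁺] + K1K2/[H⁺]²) = 1 / (1 + 10^+1.09 + 10^-1.74)
   = 1 / (1 + 12.303 + 0.018197) = 1/13.321 = 0.07507

α₀ = 0.0751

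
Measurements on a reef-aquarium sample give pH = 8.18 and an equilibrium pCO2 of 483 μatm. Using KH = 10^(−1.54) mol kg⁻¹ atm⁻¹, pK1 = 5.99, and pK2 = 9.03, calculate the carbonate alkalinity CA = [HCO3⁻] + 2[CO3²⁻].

[CO2*] = KH · pCO2 = 10^(−1.54) × 483×10^-6 = 1.393×10^-5 mol/kg
α₀ = 1/(1 + K1/[H⁺] + K1K2/[H⁺]²) = 1/(1 + 10^+2.19 + 10^+1.34) = 0.005626
DIC = [CO2*]/α₀ = 1.393×10^-5 / 0.005626 = 2.476 mmol/kg
CA = (α₁ + 2α₂)·DIC = (0.8713 + 2×0.1231) × 2.476 = 2.77 mmol/kg

CA = 2.77 mmol/kg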